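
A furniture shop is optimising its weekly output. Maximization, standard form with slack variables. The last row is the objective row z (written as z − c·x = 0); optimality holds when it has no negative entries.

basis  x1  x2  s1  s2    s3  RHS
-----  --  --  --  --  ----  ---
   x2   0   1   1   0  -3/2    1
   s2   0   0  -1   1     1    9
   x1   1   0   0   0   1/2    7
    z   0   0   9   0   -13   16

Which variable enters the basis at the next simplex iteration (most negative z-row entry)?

Negative z-row entries: s3: -13.
The most negative is -13 in column s3, so s3 enters.

s3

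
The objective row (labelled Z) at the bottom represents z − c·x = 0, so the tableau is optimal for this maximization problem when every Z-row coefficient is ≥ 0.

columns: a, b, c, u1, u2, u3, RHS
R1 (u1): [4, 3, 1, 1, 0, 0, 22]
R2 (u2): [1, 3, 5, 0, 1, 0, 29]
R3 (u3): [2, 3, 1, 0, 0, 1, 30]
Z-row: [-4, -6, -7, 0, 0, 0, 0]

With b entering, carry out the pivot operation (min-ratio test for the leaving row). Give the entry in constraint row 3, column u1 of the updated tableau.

-1

Ratio test on column b — row 1: 22/3 = 22/3; row 2: 29/3 = 29/3; row 3: 30/3 = 10. Minimum is 22/3 at row 1 (u1 leaves); pivot element 3.
Divide row 1 by 3; eliminate column b from the other rows.
Row 3 update in column u1: 0 − 3·(1/3) = -1.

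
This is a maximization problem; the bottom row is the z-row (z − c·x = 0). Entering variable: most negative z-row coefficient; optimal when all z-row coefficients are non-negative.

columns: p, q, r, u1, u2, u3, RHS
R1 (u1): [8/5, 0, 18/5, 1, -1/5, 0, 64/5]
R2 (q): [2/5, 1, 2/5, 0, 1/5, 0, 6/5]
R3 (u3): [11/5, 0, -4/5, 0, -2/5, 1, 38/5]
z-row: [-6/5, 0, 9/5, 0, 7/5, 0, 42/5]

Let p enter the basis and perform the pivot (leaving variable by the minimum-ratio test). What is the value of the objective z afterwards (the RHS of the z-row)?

12

Ratio test on column p — row 1: (64/5)/(8/5) = 8; row 2: (6/5)/(2/5) = 3; row 3: (38/5)/(11/5) = 38/11. Minimum is 3 at row 2 (q leaves); pivot element 2/5.
Pivot on row 2; the z-row RHS becomes 42/5 − (-6/5)·3 = 12.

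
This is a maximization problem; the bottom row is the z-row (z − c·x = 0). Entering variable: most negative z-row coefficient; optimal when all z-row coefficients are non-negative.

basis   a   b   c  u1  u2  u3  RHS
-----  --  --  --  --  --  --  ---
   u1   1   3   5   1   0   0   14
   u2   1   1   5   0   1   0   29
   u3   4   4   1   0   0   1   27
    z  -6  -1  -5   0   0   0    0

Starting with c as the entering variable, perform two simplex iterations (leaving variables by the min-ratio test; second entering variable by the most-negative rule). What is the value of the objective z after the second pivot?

871/19

Ratio test on column c — row 1: 14/5 = 14/5; row 2: 29/5 = 29/5; row 3: 27/1 = 27. Minimum is 14/5 at row 1 (u1 leaves); pivot element 5.
Pivot on row 1; the z-row RHS becomes 0 − (-5)·(14/5) = 14.
Next entering variable (most negative z-row entry -5): a.
Ratio test on column a — row 1: (14/5)/(1/5) = 14; row 2: entry 0 ≤ 0; row 3: (121/5)/(19/5) = 121/19. Minimum is 121/19 at row 3 (u3 leaves); pivot element 19/5.
After the second pivot the z-row RHS is 14 − (-5)·(121/19) = 871/19.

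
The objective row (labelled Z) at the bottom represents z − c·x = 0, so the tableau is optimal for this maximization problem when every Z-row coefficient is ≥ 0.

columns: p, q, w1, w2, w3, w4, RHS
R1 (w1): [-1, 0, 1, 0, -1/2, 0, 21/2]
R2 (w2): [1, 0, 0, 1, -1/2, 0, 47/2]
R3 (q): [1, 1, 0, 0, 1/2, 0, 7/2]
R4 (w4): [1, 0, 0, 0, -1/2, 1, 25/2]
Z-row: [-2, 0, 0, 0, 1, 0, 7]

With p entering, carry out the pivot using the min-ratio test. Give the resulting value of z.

Ratio test on column p — row 1: entry -1 ≤ 0; row 2: (47/2)/1 = 47/2; row 3: (7/2)/1 = 7/2; row 4: (25/2)/1 = 25/2. Minimum is 7/2 at row 3 (q leaves); pivot element 1.
Pivot on row 3; the Z-row RHS becomes 7 − (-2)·(7/2) = 14.

14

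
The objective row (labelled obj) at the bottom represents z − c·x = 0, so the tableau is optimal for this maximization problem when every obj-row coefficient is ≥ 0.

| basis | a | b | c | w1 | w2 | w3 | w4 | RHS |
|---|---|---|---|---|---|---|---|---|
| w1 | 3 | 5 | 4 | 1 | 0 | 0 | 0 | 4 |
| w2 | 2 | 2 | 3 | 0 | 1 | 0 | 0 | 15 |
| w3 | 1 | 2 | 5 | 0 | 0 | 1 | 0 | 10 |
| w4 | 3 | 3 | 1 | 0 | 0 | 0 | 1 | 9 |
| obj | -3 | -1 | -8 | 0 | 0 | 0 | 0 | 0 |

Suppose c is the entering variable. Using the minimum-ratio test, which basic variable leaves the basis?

Column c entries and ratios — w1: 4/4 = 1; w2: 15/3 = 5; w3: 10/5 = 2; w4: 9/1 = 9.
Smallest ratio is 1 in the row of w1, so w1 leaves.

w1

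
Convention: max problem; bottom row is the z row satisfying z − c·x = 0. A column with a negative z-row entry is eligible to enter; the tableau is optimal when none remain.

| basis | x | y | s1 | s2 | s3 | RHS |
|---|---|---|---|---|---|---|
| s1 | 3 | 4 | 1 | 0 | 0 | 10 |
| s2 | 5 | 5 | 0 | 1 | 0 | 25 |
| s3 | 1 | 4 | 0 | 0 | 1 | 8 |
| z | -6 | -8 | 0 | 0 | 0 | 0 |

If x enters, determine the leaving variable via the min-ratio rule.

Column x entries and ratios — s1: 10/3 = 10/3; s2: 25/5 = 5; s3: 8/1 = 8.
Smallest ratio is 10/3 in the row of s1, so s1 leaves.

s1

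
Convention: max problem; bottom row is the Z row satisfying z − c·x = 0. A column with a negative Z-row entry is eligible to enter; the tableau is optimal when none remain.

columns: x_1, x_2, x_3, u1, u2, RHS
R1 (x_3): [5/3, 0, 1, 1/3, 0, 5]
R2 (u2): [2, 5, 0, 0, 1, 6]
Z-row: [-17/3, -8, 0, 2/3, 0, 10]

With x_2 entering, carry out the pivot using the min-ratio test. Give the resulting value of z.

Ratio test on column x_2 — row 1: entry 0 ≤ 0; row 2: 6/5 = 6/5. Minimum is 6/5 at row 2 (u2 leaves); pivot element 5.
Pivot on row 2; the Z-row RHS becomes 10 − (-8)·(6/5) = 98/5.

98/5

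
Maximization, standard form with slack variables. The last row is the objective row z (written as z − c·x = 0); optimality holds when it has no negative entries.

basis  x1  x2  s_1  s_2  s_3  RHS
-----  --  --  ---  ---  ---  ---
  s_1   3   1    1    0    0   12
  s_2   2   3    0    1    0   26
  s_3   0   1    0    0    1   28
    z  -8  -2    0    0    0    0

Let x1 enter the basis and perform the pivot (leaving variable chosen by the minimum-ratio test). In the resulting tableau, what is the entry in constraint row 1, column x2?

Ratio test on column x1 — row 1: 12/3 = 4; row 2: 26/2 = 13; row 3: entry 0 ≤ 0. Minimum is 4 at row 1 (s_1 leaves); pivot element 3.
Divide row 1 by 3; eliminate column x1 from the other rows.
In the new row 1, the x2 entry is the old entry divided by the pivot: 1/3 = 1/3.

1/3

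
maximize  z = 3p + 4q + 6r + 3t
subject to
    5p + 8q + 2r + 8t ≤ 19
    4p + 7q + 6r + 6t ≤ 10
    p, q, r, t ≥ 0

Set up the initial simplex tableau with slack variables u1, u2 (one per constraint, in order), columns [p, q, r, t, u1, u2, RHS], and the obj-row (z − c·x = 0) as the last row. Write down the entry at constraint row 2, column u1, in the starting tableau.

Slack u1 belongs to constraint 1; its column is the unit vector e_1, so the entry in row 2 is 0.

0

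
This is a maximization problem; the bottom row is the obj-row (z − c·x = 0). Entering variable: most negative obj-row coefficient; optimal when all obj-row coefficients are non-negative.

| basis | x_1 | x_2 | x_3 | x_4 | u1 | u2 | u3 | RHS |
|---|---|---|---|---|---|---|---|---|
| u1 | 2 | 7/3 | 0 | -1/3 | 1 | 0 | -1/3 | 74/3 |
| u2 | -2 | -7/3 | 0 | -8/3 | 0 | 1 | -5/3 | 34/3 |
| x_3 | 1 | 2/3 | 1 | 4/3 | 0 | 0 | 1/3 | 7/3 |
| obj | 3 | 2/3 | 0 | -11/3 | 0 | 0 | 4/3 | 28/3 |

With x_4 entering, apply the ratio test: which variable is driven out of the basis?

x_3

Column x_4 entries and ratios — u1: -1/3 ≤ 0, skip; u2: -8/3 ≤ 0, skip; x_3: (7/3)/(4/3) = 7/4.
Smallest ratio is 7/4 in the row of x_3, so x_3 leaves.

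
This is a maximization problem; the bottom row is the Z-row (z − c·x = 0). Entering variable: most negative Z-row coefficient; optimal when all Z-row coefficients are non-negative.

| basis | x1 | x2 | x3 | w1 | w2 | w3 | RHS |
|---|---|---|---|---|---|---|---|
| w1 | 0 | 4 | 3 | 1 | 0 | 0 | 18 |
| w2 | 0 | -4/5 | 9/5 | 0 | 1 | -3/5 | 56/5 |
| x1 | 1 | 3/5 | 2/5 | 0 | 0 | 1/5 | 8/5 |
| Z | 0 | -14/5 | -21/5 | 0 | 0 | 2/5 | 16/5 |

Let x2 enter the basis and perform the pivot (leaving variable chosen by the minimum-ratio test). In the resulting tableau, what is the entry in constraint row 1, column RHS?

Ratio test on column x2 — row 1: 18/4 = 9/2; row 2: entry -4/5 ≤ 0; row 3: (8/5)/(3/5) = 8/3. Minimum is 8/3 at row 3 (x1 leaves); pivot element 3/5.
Divide row 3 by 3/5; eliminate column x2 from the other rows.
Row 1 update in column RHS: 18 − 4·(8/3) = 22/3.

22/3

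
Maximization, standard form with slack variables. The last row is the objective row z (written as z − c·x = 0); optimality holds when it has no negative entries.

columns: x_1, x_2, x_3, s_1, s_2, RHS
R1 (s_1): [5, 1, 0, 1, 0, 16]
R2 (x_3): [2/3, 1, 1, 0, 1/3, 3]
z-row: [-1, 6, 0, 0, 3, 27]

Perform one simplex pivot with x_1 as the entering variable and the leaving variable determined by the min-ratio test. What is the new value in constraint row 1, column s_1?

1/5

Ratio test on column x_1 — row 1: 16/5 = 16/5; row 2: 3/(2/3) = 9/2. Minimum is 16/5 at row 1 (s_1 leaves); pivot element 5.
Divide row 1 by 5; eliminate column x_1 from the other rows.
In the new row 1, the s_1 entry is the old entry divided by the pivot: 1/5 = 1/5.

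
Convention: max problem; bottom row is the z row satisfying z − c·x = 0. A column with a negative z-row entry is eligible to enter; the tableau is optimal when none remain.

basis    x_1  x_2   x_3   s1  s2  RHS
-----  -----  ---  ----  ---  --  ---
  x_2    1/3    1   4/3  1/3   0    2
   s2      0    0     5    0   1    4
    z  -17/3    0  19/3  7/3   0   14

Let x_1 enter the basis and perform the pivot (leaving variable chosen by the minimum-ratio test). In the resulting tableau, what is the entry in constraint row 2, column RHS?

4

Ratio test on column x_1 — row 1: 2/(1/3) = 6; row 2: entry 0 ≤ 0. Minimum is 6 at row 1 (x_2 leaves); pivot element 1/3.
Divide row 1 by 1/3; eliminate column x_1 from the other rows.
Row 2 update in column RHS: 4 − 0·6 = 4.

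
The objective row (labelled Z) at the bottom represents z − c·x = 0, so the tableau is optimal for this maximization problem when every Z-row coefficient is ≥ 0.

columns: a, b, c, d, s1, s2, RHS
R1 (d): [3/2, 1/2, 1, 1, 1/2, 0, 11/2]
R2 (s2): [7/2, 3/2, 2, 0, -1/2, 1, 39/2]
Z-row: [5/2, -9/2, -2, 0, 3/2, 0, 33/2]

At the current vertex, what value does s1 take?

0

s1 is not in the basis, so in the current basic feasible solution s1 = 0.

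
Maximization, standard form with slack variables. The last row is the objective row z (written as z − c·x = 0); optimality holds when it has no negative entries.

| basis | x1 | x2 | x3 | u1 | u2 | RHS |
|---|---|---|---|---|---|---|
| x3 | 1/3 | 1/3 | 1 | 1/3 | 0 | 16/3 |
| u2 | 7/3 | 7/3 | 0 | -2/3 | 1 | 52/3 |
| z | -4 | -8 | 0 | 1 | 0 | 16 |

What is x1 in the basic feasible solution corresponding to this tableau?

0

x1 is not in the basis, so in the current basic feasible solution x1 = 0.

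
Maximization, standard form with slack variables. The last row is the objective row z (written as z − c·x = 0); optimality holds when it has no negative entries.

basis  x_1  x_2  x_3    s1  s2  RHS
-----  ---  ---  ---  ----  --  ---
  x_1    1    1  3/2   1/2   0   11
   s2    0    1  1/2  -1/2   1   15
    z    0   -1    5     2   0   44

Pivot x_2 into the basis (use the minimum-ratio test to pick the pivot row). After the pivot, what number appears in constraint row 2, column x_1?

Ratio test on column x_2 — row 1: 11/1 = 11; row 2: 15/1 = 15. Minimum is 11 at row 1 (x_1 leaves); pivot element 1.
Divide row 1 by 1; eliminate column x_2 from the other rows.
Row 2 update in column x_1: 0 − 1·1 = -1.

-1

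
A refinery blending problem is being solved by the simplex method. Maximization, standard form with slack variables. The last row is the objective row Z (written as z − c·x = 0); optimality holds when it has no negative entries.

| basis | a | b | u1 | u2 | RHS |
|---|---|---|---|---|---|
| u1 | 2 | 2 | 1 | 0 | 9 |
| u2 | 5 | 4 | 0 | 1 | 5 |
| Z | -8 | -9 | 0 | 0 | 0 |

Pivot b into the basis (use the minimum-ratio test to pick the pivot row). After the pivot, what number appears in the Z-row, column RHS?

Ratio test on column b — row 1: 9/2 = 9/2; row 2: 5/4 = 5/4. Minimum is 5/4 at row 2 (u2 leaves); pivot element 4.
Divide row 2 by 4; eliminate column b from the other rows.
Z-row update in column RHS: 0 − (-9)·(5/4) = 45/4.

45/4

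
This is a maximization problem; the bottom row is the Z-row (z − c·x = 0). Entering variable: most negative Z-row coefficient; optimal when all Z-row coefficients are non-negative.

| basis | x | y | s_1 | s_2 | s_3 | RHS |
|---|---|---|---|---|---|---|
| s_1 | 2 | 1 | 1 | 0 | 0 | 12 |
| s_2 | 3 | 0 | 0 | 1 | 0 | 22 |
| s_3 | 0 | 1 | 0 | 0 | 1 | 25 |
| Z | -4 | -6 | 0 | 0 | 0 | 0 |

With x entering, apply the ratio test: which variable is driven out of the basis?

Column x entries and ratios — s_1: 12/2 = 6; s_2: 22/3 = 22/3; s_3: 0 ≤ 0, skip.
Smallest ratio is 6 in the row of s_1, so s_1 leaves.

s_1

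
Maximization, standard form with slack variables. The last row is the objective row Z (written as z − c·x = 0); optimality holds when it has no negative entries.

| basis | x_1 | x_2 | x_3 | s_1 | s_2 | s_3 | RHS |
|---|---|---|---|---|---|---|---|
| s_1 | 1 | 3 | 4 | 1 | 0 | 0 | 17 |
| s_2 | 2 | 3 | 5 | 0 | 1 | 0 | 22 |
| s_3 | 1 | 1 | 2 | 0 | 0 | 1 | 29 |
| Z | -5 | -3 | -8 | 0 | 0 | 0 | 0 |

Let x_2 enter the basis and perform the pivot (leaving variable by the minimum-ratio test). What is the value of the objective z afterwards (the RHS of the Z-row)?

17

Ratio test on column x_2 — row 1: 17/3 = 17/3; row 2: 22/3 = 22/3; row 3: 29/1 = 29. Minimum is 17/3 at row 1 (s_1 leaves); pivot element 3.
Pivot on row 1; the Z-row RHS becomes 0 − (-3)·(17/3) = 17.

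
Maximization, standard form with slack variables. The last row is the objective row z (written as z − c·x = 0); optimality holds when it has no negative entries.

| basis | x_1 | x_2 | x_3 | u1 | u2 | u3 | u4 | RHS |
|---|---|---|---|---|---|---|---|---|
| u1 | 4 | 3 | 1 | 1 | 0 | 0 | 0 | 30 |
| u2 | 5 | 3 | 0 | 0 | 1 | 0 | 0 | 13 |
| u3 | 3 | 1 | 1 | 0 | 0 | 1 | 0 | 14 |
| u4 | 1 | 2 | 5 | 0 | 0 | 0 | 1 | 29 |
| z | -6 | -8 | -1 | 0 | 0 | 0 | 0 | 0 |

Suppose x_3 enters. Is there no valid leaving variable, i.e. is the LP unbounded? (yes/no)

Column x_3 has positive entries in row(s) 1, 3, 4, so the ratio test bounds it — not unbounded.

no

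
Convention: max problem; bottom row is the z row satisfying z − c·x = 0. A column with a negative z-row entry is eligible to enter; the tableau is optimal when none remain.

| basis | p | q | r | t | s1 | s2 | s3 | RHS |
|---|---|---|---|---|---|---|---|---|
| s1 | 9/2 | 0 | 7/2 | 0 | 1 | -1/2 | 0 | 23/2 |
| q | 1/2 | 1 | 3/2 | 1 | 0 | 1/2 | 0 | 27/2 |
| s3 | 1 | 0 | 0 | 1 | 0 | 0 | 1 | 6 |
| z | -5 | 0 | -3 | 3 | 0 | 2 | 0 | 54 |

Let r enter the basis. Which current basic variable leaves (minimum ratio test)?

Column r entries and ratios — s1: (23/2)/(7/2) = 23/7; q: (27/2)/(3/2) = 9; s3: 0 ≤ 0, skip.
Smallest ratio is 23/7 in the row of s1, so s1 leaves.

s1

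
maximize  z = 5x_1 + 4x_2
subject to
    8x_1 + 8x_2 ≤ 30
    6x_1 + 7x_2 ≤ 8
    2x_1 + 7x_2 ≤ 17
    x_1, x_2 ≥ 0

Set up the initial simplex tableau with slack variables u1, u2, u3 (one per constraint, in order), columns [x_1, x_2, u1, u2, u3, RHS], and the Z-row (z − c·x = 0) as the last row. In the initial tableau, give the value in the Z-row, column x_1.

The Z-row carries the negated objective coefficients: the x_1 entry is -5.

-5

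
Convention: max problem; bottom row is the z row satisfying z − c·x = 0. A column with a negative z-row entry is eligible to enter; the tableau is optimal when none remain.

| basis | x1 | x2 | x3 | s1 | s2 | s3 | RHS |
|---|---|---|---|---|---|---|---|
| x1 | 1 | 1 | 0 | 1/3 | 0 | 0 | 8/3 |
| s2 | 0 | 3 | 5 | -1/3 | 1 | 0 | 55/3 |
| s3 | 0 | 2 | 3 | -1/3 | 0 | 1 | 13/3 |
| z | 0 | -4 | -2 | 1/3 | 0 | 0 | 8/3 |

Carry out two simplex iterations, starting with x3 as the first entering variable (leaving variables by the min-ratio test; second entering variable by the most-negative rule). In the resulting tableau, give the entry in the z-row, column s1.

Ratio test on column x3 — row 1: entry 0 ≤ 0; row 2: (55/3)/5 = 11/3; row 3: (13/3)/3 = 13/9. Minimum is 13/9 at row 3 (s3 leaves); pivot element 3.
Divide row 3 by 3; eliminate column x3 from the other rows.
Second iteration: most negative z-row entry is -8/3 in column x2, so x2 enters.
Ratio test on column x2 — row 1: (8/3)/1 = 8/3; row 2: entry -1/3 ≤ 0; row 3: (13/9)/(2/3) = 13/6. Minimum is 13/6 at row 3 (x3 leaves); pivot element 2/3.
Divide row 3 by 2/3; eliminate column x2 from the other rows.
After both pivots, the entry at the z-row, column s1 is -1/3.

-1/3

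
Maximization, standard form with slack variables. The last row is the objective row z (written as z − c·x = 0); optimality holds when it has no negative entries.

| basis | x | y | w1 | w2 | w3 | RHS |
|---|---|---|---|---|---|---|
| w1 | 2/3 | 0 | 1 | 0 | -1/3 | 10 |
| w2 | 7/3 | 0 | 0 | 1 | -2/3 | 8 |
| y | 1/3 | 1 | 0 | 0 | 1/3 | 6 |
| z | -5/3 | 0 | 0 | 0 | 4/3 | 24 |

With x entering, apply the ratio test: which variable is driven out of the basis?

w2

Column x entries and ratios — w1: 10/(2/3) = 15; w2: 8/(7/3) = 24/7; y: 6/(1/3) = 18.
Smallest ratio is 24/7 in the row of w2, so w2 leaves.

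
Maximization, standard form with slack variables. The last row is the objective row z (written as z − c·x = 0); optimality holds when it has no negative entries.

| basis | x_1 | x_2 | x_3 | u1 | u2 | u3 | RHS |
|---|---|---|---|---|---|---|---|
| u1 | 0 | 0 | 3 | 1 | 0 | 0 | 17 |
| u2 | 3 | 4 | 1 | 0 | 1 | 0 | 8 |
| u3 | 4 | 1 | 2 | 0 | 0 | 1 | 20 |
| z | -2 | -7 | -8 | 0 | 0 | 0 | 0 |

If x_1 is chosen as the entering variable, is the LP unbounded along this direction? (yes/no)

Column x_1 has positive entries in row(s) 2, 3, so the ratio test bounds it — not unbounded.

no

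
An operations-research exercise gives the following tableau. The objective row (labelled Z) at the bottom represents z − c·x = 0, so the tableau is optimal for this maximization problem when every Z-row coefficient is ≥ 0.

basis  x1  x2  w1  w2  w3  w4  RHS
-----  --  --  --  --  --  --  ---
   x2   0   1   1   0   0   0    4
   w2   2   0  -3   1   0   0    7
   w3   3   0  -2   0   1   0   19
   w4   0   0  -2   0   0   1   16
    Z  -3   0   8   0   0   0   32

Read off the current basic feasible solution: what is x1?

0

x1 is not in the basis, so in the current basic feasible solution x1 = 0.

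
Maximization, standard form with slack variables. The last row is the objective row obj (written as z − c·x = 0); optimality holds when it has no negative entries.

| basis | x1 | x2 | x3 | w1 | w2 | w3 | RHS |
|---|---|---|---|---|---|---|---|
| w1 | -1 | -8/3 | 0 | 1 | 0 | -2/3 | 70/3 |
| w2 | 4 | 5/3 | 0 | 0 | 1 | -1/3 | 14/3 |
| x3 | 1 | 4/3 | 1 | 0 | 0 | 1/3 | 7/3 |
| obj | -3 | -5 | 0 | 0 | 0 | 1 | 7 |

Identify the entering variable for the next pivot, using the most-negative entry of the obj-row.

x2

Negative obj-row entries: x1: -3, x2: -5.
The most negative is -5 in column x2, so x2 enters.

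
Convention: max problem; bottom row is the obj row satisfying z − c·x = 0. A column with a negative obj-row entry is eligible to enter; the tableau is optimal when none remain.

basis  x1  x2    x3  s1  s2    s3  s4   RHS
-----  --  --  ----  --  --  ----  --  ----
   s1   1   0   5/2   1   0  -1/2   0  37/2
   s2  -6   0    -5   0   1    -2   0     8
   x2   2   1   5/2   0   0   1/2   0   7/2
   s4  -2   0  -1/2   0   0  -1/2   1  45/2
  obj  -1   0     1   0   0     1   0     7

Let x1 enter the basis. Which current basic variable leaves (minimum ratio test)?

Column x1 entries and ratios — s1: (37/2)/1 = 37/2; s2: -6 ≤ 0, skip; x2: (7/2)/2 = 7/4; s4: -2 ≤ 0, skip.
Smallest ratio is 7/4 in the row of x2, so x2 leaves.

x2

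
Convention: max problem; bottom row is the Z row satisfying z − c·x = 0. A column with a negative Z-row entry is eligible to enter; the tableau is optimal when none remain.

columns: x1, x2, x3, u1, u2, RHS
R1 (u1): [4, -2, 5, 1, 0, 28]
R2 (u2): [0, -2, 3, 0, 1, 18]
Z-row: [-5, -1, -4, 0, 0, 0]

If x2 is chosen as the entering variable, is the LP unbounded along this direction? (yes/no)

Every constraint-row entry in column x2 is ≤ 0, so increasing x2 is unbounded.

yes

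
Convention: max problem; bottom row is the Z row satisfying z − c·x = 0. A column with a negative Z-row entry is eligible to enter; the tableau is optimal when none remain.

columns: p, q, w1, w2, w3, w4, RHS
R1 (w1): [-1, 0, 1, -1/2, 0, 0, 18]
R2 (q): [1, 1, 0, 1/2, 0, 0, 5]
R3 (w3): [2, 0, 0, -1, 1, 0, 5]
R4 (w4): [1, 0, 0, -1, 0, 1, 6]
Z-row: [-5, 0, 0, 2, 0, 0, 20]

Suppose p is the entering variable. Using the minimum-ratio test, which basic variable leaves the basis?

Column p entries and ratios — w1: -1 ≤ 0, skip; q: 5/1 = 5; w3: 5/2 = 5/2; w4: 6/1 = 6.
Smallest ratio is 5/2 in the row of w3, so w3 leaves.

w3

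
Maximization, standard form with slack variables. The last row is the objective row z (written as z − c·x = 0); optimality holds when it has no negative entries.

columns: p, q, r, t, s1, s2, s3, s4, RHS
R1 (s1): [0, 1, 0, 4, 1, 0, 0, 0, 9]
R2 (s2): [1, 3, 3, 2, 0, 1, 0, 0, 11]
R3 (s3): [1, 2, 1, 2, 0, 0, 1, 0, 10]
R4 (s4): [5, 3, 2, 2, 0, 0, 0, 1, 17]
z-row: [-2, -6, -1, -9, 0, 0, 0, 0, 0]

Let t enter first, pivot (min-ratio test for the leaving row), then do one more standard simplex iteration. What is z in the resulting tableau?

Ratio test on column t — row 1: 9/4 = 9/4; row 2: 11/2 = 11/2; row 3: 10/2 = 5; row 4: 17/2 = 17/2. Minimum is 9/4 at row 1 (s1 leaves); pivot element 4.
Pivot on row 1; the z-row RHS becomes 0 − (-9)·(9/4) = 81/4.
Next entering variable (most negative z-row entry -15/4): q.
Ratio test on column q — row 1: (9/4)/(1/4) = 9; row 2: (13/2)/(5/2) = 13/5; row 3: (11/2)/(3/2) = 11/3; row 4: (25/2)/(5/2) = 5. Minimum is 13/5 at row 2 (s2 leaves); pivot element 5/2.
After the second pivot the z-row RHS is 81/4 − (-15/4)·(13/5) = 30.

30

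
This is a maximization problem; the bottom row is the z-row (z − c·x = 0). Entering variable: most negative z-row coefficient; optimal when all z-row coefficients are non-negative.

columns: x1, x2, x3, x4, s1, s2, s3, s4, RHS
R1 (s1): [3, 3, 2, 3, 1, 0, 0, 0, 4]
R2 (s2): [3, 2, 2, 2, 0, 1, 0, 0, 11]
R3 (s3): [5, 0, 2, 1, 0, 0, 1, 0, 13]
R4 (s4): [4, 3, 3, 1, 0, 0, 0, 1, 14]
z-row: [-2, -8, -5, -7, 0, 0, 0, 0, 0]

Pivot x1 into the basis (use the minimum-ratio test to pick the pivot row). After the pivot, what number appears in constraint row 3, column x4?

-4

Ratio test on column x1 — row 1: 4/3 = 4/3; row 2: 11/3 = 11/3; row 3: 13/5 = 13/5; row 4: 14/4 = 7/2. Minimum is 4/3 at row 1 (s1 leaves); pivot element 3.
Divide row 1 by 3; eliminate column x1 from the other rows.
Row 3 update in column x4: 1 − 5·1 = -4.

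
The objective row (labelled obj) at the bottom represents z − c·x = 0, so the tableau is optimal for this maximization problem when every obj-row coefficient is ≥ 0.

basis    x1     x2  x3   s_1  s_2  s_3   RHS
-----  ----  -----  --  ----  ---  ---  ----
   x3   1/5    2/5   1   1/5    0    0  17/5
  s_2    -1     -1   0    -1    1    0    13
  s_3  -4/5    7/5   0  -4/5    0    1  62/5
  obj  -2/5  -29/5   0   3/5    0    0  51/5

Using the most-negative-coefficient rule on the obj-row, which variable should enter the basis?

x2

Negative obj-row entries: x1: -2/5, x2: -29/5.
The most negative is -29/5 in column x2, so x2 enters.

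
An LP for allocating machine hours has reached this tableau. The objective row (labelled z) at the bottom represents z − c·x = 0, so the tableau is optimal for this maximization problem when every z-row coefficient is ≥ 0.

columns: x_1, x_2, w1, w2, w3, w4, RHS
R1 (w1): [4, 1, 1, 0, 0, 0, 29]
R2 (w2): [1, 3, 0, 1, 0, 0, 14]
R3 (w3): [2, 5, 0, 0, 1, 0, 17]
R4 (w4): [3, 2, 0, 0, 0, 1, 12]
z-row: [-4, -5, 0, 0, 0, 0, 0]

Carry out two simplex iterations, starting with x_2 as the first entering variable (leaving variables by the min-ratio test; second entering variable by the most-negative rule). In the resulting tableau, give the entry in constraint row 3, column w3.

3/11

Ratio test on column x_2 — row 1: 29/1 = 29; row 2: 14/3 = 14/3; row 3: 17/5 = 17/5; row 4: 12/2 = 6. Minimum is 17/5 at row 3 (w3 leaves); pivot element 5.
Divide row 3 by 5; eliminate column x_2 from the other rows.
Second iteration: most negative z-row entry is -2 in column x_1, so x_1 enters.
Ratio test on column x_1 — row 1: (128/5)/(18/5) = 64/9; row 2: entry -1/5 ≤ 0; row 3: (17/5)/(2/5) = 17/2; row 4: (26/5)/(11/5) = 26/11. Minimum is 26/11 at row 4 (w4 leaves); pivot element 11/5.
Divide row 4 by 11/5; eliminate column x_1 from the other rows.
After both pivots, the entry at constraint row 3, column w3 is 3/11.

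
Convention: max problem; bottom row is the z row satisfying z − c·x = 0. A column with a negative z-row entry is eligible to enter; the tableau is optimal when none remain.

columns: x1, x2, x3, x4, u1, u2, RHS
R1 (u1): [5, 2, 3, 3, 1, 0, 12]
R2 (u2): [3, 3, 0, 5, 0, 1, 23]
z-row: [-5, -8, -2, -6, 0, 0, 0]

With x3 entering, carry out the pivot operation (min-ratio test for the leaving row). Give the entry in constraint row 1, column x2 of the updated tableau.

Ratio test on column x3 — row 1: 12/3 = 4; row 2: entry 0 ≤ 0. Minimum is 4 at row 1 (u1 leaves); pivot element 3.
Divide row 1 by 3; eliminate column x3 from the other rows.
In the new row 1, the x2 entry is the old entry divided by the pivot: 2/3 = 2/3.

2/3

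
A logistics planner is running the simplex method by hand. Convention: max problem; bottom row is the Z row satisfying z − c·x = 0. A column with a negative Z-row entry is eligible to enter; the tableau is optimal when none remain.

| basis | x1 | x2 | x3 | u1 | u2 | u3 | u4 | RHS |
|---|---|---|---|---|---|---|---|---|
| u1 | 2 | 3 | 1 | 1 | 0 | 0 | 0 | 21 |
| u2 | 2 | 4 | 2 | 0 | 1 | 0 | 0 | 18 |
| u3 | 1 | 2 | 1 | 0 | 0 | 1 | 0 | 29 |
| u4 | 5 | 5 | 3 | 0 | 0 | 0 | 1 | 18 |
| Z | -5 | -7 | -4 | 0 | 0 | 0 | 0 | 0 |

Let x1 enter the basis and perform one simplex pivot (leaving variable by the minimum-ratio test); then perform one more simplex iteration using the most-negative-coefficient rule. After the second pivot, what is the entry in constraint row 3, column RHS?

109/5

Ratio test on column x1 — row 1: 21/2 = 21/2; row 2: 18/2 = 9; row 3: 29/1 = 29; row 4: 18/5 = 18/5. Minimum is 18/5 at row 4 (u4 leaves); pivot element 5.
Divide row 4 by 5; eliminate column x1 from the other rows.
Second iteration: most negative Z-row entry is -2 in column x2, so x2 enters.
Ratio test on column x2 — row 1: (69/5)/1 = 69/5; row 2: (54/5)/2 = 27/5; row 3: (127/5)/1 = 127/5; row 4: (18/5)/1 = 18/5. Minimum is 18/5 at row 4 (x1 leaves); pivot element 1.
Divide row 4 by 1; eliminate column x2 from the other rows.
After both pivots, the entry at constraint row 3, column RHS is 109/5.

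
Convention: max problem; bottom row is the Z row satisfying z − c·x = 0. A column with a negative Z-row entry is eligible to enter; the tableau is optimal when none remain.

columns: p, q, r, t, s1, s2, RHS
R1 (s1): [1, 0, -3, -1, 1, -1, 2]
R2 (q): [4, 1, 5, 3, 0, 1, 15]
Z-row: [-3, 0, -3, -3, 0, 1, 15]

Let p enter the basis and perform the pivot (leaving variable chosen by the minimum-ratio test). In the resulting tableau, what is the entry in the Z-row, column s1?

Ratio test on column p — row 1: 2/1 = 2; row 2: 15/4 = 15/4. Minimum is 2 at row 1 (s1 leaves); pivot element 1.
Divide row 1 by 1; eliminate column p from the other rows.
Z-row update in column s1: 0 − (-3)·1 = 3.

3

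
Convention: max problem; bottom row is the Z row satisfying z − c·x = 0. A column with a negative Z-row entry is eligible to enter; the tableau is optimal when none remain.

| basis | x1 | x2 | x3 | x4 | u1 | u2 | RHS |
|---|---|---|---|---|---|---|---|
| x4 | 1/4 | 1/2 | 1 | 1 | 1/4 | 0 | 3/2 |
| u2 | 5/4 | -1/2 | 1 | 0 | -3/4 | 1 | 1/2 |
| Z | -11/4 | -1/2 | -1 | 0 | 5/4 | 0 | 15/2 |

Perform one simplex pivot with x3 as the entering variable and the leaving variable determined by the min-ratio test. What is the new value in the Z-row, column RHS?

8

Ratio test on column x3 — row 1: (3/2)/1 = 3/2; row 2: (1/2)/1 = 1/2. Minimum is 1/2 at row 2 (u2 leaves); pivot element 1.
Divide row 2 by 1; eliminate column x3 from the other rows.
Z-row update in column RHS: 15/2 − (-1)·(1/2) = 8.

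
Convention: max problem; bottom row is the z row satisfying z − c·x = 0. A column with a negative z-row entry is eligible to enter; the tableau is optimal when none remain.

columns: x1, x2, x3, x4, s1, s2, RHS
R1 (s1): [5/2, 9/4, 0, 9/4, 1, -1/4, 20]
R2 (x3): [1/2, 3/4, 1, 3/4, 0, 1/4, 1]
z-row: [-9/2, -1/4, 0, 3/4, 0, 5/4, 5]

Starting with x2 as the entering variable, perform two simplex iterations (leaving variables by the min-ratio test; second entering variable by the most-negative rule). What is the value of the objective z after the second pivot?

Ratio test on column x2 — row 1: 20/(9/4) = 80/9; row 2: 1/(3/4) = 4/3. Minimum is 4/3 at row 2 (x3 leaves); pivot element 3/4.
Pivot on row 2; the z-row RHS becomes 5 − (-1/4)·(4/3) = 16/3.
Next entering variable (most negative z-row entry -13/3): x1.
Ratio test on column x1 — row 1: 17/1 = 17; row 2: (4/3)/(2/3) = 2. Minimum is 2 at row 2 (x2 leaves); pivot element 2/3.
After the second pivot the z-row RHS is 16/3 − (-13/3)·2 = 14.

14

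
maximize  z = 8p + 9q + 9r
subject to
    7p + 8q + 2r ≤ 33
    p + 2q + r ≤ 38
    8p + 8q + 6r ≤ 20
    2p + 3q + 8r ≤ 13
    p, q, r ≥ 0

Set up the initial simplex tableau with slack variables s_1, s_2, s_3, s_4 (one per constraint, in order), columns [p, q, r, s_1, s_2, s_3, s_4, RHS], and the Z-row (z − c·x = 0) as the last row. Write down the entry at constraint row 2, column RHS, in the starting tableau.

The RHS of constraint 2 is b_2 = 38.

38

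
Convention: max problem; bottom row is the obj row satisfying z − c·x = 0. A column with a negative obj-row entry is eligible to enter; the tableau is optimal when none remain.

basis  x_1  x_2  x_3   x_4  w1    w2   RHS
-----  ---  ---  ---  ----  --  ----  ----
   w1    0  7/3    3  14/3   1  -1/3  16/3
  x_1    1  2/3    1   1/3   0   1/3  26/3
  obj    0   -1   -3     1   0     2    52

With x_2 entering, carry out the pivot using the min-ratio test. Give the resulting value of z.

Ratio test on column x_2 — row 1: (16/3)/(7/3) = 16/7; row 2: (26/3)/(2/3) = 13. Minimum is 16/7 at row 1 (w1 leaves); pivot element 7/3.
Pivot on row 1; the obj-row RHS becomes 52 − (-1)·(16/7) = 380/7.

380/7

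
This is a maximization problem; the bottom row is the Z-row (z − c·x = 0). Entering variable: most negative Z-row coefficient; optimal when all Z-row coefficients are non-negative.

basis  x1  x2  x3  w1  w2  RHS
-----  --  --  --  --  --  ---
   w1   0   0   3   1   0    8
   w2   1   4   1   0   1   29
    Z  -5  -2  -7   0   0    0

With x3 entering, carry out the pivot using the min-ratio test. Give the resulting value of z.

Ratio test on column x3 — row 1: 8/3 = 8/3; row 2: 29/1 = 29. Minimum is 8/3 at row 1 (w1 leaves); pivot element 3.
Pivot on row 1; the Z-row RHS becomes 0 − (-7)·(8/3) = 56/3.

56/3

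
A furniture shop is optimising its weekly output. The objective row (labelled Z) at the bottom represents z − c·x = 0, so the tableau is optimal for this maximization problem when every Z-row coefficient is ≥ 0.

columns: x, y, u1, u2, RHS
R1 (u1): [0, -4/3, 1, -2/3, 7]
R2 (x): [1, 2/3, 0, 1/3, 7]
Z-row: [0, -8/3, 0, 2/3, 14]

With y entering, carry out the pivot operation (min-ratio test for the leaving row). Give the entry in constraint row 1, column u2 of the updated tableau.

0

Ratio test on column y — row 1: entry -4/3 ≤ 0; row 2: 7/(2/3) = 21/2. Minimum is 21/2 at row 2 (x leaves); pivot element 2/3.
Divide row 2 by 2/3; eliminate column y from the other rows.
Row 1 update in column u2: -2/3 − (-4/3)·(1/2) = 0.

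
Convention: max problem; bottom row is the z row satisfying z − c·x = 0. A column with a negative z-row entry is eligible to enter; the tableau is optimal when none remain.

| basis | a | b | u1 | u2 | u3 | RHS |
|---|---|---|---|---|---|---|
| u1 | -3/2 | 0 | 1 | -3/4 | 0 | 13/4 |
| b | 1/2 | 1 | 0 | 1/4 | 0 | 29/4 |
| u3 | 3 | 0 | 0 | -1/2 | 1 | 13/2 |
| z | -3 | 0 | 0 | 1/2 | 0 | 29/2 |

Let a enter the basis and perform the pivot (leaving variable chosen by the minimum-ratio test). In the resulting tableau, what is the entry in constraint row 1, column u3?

1/2

Ratio test on column a — row 1: entry -3/2 ≤ 0; row 2: (29/4)/(1/2) = 29/2; row 3: (13/2)/3 = 13/6. Minimum is 13/6 at row 3 (u3 leaves); pivot element 3.
Divide row 3 by 3; eliminate column a from the other rows.
Row 1 update in column u3: 0 − (-3/2)·(1/3) = 1/2.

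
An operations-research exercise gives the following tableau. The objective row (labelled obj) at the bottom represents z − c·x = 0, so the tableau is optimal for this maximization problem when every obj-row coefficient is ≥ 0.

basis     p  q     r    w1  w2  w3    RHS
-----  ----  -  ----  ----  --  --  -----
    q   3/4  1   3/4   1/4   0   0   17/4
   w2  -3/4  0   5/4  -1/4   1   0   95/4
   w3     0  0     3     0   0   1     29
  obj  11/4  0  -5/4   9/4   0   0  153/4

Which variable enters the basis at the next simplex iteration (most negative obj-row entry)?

r

Negative obj-row entries: r: -5/4.
The most negative is -5/4 in column r, so r enters.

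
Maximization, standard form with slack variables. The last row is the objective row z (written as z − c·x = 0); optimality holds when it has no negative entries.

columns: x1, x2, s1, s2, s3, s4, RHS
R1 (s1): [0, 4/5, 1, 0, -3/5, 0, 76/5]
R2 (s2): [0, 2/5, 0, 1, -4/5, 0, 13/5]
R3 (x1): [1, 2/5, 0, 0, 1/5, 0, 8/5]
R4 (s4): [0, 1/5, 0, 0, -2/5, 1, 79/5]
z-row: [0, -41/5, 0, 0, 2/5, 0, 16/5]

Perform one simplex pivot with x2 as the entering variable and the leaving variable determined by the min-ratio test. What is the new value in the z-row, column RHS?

Ratio test on column x2 — row 1: (76/5)/(4/5) = 19; row 2: (13/5)/(2/5) = 13/2; row 3: (8/5)/(2/5) = 4; row 4: (79/5)/(1/5) = 79. Minimum is 4 at row 3 (x1 leaves); pivot element 2/5.
Divide row 3 by 2/5; eliminate column x2 from the other rows.
z-row update in column RHS: 16/5 − (-41/5)·4 = 36.

36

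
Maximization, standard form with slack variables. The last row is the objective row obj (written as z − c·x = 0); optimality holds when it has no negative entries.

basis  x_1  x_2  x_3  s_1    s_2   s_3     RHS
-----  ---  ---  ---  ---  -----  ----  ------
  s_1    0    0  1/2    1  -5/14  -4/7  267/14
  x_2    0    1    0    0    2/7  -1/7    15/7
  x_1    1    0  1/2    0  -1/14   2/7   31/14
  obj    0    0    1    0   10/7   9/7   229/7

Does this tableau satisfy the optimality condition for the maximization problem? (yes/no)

Every obj-row coefficient is ≥ 0, so the tableau is optimal.

yes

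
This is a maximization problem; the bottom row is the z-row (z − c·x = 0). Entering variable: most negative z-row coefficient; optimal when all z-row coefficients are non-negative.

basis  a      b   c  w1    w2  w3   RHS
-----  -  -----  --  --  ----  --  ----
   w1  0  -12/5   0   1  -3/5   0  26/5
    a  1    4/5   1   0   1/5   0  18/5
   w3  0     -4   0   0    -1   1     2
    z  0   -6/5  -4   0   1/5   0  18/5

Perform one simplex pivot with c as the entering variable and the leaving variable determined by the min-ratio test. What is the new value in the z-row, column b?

Ratio test on column c — row 1: entry 0 ≤ 0; row 2: (18/5)/1 = 18/5; row 3: entry 0 ≤ 0. Minimum is 18/5 at row 2 (a leaves); pivot element 1.
Divide row 2 by 1; eliminate column c from the other rows.
z-row update in column b: -6/5 − (-4)·(4/5) = 2.

2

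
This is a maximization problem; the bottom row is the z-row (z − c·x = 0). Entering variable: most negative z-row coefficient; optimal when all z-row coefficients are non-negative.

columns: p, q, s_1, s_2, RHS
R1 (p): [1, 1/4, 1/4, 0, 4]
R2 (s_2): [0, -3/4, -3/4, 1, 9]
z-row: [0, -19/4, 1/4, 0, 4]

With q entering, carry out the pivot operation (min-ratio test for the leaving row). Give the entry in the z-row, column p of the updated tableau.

Ratio test on column q — row 1: 4/(1/4) = 16; row 2: entry -3/4 ≤ 0. Minimum is 16 at row 1 (p leaves); pivot element 1/4.
Divide row 1 by 1/4; eliminate column q from the other rows.
z-row update in column p: 0 − (-19/4)·4 = 19.

19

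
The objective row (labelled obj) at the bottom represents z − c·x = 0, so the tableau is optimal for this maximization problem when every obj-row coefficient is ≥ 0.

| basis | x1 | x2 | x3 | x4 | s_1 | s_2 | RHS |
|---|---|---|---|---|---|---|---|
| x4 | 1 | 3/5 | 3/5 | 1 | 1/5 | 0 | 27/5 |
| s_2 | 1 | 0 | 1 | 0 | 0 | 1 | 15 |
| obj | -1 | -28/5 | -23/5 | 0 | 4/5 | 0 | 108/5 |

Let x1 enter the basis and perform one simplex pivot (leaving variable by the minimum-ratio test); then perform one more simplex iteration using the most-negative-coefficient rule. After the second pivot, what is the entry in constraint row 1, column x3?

1

Ratio test on column x1 — row 1: (27/5)/1 = 27/5; row 2: 15/1 = 15. Minimum is 27/5 at row 1 (x4 leaves); pivot element 1.
Divide row 1 by 1; eliminate column x1 from the other rows.
Second iteration: most negative obj-row entry is -5 in column x2, so x2 enters.
Ratio test on column x2 — row 1: (27/5)/(3/5) = 9; row 2: entry -3/5 ≤ 0. Minimum is 9 at row 1 (x1 leaves); pivot element 3/5.
Divide row 1 by 3/5; eliminate column x2 from the other rows.
After both pivots, the entry at constraint row 1, column x3 is 1.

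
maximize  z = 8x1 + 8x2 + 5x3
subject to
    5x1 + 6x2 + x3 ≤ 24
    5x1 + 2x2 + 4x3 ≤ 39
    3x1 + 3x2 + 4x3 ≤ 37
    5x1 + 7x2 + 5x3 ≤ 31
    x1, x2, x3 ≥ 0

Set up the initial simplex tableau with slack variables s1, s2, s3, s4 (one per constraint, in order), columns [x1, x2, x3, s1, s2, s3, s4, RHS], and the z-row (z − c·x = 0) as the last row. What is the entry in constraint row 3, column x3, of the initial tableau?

Constraint 3 has coefficient 4 on x3.

4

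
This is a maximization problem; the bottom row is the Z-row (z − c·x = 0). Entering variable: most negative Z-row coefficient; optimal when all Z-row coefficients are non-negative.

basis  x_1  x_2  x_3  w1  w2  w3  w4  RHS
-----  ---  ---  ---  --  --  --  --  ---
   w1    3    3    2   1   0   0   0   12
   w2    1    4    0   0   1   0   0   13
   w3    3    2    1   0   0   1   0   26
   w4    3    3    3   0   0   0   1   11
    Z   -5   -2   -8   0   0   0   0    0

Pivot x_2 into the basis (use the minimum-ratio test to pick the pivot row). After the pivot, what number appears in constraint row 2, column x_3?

Ratio test on column x_2 — row 1: 12/3 = 4; row 2: 13/4 = 13/4; row 3: 26/2 = 13; row 4: 11/3 = 11/3. Minimum is 13/4 at row 2 (w2 leaves); pivot element 4.
Divide row 2 by 4; eliminate column x_2 from the other rows.
In the new row 2, the x_3 entry is the old entry divided by the pivot: 0/4 = 0.

0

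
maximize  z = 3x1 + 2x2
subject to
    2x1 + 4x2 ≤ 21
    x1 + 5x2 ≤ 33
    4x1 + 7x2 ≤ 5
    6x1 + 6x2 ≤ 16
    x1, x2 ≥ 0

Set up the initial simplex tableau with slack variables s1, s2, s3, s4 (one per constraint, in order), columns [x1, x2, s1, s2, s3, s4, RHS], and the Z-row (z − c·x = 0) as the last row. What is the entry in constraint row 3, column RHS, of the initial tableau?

The RHS of constraint 3 is b_3 = 5.

5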